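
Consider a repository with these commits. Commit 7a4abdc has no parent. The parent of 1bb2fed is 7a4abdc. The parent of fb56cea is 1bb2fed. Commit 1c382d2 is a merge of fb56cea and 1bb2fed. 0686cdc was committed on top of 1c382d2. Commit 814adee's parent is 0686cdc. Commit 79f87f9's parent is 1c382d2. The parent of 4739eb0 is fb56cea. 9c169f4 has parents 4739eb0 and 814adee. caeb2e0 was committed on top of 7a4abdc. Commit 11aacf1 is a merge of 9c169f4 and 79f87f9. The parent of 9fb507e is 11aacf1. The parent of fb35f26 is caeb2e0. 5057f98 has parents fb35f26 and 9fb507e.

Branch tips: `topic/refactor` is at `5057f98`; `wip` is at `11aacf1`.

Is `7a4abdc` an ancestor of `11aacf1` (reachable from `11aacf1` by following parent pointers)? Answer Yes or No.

Ancestors of 11aacf1 (commits reachable by following parents): {0686cdc, 11aacf1, 1bb2fed, 1c382d2, 4739eb0, 79f87f9, 7a4abdc, 814adee, 9c169f4, fb56cea}.
7a4abdc is in that set, so it is an ancestor of 11aacf1.

Yes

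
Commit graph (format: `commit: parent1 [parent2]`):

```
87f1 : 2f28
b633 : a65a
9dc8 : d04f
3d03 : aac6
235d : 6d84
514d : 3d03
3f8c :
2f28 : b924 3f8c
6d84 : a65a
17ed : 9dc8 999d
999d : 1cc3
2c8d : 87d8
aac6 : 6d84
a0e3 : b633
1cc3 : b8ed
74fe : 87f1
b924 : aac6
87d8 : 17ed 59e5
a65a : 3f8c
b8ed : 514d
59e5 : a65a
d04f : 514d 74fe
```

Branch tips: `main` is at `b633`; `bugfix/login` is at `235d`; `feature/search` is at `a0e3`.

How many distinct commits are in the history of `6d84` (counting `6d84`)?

Walking parent pointers from 6d84: reachable set = {3f8c, 6d84, a65a}.
That is 3 commits.

3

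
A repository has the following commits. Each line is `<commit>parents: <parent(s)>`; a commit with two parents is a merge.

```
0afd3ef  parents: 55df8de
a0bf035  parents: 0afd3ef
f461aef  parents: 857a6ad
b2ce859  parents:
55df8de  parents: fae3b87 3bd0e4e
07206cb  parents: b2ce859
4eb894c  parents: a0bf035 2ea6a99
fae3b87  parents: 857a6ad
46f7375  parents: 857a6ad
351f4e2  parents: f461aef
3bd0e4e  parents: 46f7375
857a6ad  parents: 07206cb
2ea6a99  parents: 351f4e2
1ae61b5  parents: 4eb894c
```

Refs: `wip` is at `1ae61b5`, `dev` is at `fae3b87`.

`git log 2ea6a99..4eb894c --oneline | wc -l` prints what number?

7

Reachable from 4eb894c: {07206cb, 0afd3ef, 2ea6a99, 351f4e2, 3bd0e4e, 46f7375, 4eb894c, 55df8de, 857a6ad, a0bf035, b2ce859, f461aef, fae3b87}.
Reachable from 2ea6a99: {07206cb, 2ea6a99, 351f4e2, 857a6ad, b2ce859, f461aef}.
In 4eb894c's history but not 2ea6a99's: {0afd3ef, 3bd0e4e, 46f7375, 4eb894c, 55df8de, a0bf035, fae3b87} — 7 commits.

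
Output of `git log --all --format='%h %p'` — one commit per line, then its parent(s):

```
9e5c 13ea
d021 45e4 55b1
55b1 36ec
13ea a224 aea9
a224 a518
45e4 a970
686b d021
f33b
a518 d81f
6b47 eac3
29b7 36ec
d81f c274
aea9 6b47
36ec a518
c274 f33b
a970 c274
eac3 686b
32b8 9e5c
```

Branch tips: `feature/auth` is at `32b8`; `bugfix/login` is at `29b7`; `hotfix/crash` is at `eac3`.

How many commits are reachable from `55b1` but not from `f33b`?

5

Reachable from 55b1: {36ec, 55b1, a518, c274, d81f, f33b}.
Reachable from f33b: {f33b}.
In 55b1's history but not f33b's: {36ec, 55b1, a518, c274, d81f} — 5 commits.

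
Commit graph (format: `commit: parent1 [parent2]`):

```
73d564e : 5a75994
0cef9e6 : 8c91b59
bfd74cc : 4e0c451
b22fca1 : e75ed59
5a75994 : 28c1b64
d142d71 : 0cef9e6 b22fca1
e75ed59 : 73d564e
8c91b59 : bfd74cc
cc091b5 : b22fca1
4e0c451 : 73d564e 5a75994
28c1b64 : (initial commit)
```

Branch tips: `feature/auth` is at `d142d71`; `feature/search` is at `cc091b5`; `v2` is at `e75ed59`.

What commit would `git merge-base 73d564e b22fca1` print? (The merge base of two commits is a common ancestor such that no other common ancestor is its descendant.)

73d564e

Ancestors of 73d564e: {28c1b64, 5a75994, 73d564e}.
Ancestors of b22fca1: {28c1b64, 5a75994, 73d564e, b22fca1, e75ed59}.
Common ancestors: {28c1b64, 5a75994, 73d564e}.
Among these, 73d564e is not an ancestor of any other common ancestor — it is the merge base.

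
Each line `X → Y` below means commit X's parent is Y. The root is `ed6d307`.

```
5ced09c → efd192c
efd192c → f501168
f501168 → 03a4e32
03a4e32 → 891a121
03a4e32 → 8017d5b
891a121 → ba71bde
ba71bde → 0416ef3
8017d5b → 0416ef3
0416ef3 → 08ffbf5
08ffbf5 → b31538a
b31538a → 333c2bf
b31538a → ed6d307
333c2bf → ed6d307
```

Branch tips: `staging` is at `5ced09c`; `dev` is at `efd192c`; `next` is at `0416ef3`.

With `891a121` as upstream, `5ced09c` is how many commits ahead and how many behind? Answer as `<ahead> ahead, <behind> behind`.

5 ahead, 0 behind

Reachable from 5ced09c: {03a4e32, 0416ef3, 08ffbf5, 333c2bf, 5ced09c, 8017d5b, 891a121, b31538a, ba71bde, ed6d307, efd192c, f501168}.
Reachable from 891a121: {0416ef3, 08ffbf5, 333c2bf, 891a121, b31538a, ba71bde, ed6d307}.
Only in 5ced09c's history (ahead): {03a4e32, 5ced09c, 8017d5b, efd192c, f501168} — 5.
Only in 891a121's history (behind): {} — 0.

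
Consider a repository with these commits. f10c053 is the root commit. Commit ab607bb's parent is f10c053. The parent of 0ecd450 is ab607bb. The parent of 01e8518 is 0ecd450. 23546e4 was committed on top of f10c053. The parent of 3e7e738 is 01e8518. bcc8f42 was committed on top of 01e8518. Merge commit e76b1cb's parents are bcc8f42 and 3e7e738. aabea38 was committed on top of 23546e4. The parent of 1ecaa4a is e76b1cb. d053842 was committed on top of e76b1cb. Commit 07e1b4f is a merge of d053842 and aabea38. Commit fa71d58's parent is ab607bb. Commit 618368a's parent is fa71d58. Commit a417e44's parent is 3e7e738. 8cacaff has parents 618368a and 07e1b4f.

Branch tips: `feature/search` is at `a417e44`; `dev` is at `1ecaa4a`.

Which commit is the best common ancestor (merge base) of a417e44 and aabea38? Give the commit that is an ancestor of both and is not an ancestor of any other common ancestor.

Ancestors of a417e44: {01e8518, 0ecd450, 3e7e738, a417e44, ab607bb, f10c053}.
Ancestors of aabea38: {23546e4, aabea38, f10c053}.
Common ancestors: {f10c053}.
The only common ancestor is f10c053, so it is the merge base.

f10c053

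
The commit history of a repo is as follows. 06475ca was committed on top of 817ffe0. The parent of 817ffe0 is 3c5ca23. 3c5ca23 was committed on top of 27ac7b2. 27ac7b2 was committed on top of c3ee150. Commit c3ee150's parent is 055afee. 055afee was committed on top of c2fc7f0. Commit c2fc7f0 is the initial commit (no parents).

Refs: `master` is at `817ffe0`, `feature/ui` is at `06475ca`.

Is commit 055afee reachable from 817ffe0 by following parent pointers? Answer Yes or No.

Yes

Ancestors of 817ffe0 (commits reachable by following parents): {055afee, 27ac7b2, 3c5ca23, 817ffe0, c2fc7f0, c3ee150}.
055afee is in that set, so it is an ancestor of 817ffe0.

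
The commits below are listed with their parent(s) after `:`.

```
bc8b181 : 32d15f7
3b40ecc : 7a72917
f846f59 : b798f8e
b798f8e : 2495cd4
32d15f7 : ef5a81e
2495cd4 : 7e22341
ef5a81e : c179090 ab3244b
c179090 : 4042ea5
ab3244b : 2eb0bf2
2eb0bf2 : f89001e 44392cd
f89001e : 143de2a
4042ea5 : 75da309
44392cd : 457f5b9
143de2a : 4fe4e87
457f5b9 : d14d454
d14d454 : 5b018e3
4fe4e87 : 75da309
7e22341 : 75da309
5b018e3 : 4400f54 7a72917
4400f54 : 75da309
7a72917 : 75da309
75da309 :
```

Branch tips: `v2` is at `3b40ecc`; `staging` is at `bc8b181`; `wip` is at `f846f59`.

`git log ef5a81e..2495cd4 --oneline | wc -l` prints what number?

2

Reachable from 2495cd4: {2495cd4, 75da309, 7e22341}.
Reachable from ef5a81e: {143de2a, 2eb0bf2, 4042ea5, 4400f54, 44392cd, 457f5b9, 4fe4e87, 5b018e3, 75da309, 7a72917, ab3244b, c179090, d14d454, ef5a81e, f89001e}.
In 2495cd4's history but not ef5a81e's: {2495cd4, 7e22341} — 2 commits.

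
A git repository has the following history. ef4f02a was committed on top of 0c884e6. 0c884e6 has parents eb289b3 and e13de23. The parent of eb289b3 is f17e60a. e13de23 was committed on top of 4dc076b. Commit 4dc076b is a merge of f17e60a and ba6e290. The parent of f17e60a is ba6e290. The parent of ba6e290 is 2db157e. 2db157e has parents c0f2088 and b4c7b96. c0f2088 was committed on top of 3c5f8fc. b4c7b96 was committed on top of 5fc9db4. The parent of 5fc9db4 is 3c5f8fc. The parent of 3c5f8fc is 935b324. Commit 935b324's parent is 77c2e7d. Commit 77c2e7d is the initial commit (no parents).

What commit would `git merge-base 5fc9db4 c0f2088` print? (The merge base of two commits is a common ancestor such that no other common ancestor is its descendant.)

3c5f8fc

Ancestors of 5fc9db4: {3c5f8fc, 5fc9db4, 77c2e7d, 935b324}.
Ancestors of c0f2088: {3c5f8fc, 77c2e7d, 935b324, c0f2088}.
Common ancestors: {3c5f8fc, 77c2e7d, 935b324}.
Among these, 3c5f8fc is not an ancestor of any other common ancestor — it is the merge base.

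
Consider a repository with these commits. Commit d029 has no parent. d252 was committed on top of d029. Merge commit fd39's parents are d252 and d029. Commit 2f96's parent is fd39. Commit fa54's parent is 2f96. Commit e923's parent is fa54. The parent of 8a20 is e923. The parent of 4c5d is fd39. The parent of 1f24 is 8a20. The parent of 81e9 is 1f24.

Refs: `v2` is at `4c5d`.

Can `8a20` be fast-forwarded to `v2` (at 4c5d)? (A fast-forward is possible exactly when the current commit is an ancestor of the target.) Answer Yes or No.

A fast-forward from 8a20 to 4c5d is possible iff 8a20 is an ancestor of 4c5d.
Ancestors of 4c5d: {4c5d, d029, d252, fd39}.
8a20 is not among them, so fast-forward is not possible.

No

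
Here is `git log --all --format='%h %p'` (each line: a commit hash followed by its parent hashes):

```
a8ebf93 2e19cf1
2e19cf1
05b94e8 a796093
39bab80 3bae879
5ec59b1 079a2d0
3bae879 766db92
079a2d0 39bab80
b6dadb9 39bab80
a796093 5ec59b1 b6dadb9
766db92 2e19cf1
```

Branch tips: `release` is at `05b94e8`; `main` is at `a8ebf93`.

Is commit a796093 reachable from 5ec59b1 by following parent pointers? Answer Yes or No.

No

Ancestors of 5ec59b1: {079a2d0, 2e19cf1, 39bab80, 3bae879, 5ec59b1, 766db92}.
a796093 is not in that set, so it is not an ancestor of 5ec59b1.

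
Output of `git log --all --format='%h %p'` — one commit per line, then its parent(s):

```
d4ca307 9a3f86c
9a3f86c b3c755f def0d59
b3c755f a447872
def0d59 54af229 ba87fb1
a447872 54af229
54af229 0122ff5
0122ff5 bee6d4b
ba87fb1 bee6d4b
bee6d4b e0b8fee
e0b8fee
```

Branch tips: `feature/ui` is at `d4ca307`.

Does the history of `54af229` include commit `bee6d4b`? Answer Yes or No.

Yes

Ancestors of 54af229 (commits reachable by following parents): {0122ff5, 54af229, bee6d4b, e0b8fee}.
bee6d4b is in that set, so it is an ancestor of 54af229.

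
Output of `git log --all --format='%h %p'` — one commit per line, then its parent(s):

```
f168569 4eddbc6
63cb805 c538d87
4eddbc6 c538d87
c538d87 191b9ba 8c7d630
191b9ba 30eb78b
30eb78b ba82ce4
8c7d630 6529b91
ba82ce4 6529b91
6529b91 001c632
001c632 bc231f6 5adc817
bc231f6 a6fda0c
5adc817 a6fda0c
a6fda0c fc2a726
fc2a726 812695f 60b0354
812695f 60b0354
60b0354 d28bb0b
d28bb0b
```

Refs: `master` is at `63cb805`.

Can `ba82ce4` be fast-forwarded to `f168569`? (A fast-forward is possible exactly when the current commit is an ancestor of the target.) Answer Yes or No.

Yes

A fast-forward from ba82ce4 to f168569 is possible iff ba82ce4 is an ancestor of f168569.
Ancestors of f168569: {001c632, 191b9ba, 30eb78b, 4eddbc6, 5adc817, 60b0354, 6529b91, 812695f, 8c7d630, a6fda0c, ba82ce4, bc231f6, c538d87, d28bb0b, f168569, fc2a726}.
ba82ce4 is among them, so fast-forward is possible.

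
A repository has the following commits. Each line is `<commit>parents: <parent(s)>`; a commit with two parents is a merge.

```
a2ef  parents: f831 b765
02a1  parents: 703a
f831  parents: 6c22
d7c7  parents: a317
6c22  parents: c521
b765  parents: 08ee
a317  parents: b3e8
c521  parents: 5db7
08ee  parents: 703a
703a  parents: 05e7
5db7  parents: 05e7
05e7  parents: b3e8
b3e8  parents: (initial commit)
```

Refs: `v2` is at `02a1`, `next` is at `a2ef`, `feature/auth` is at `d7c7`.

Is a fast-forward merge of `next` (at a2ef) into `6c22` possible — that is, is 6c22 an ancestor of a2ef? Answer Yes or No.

A fast-forward from 6c22 to a2ef is possible iff 6c22 is an ancestor of a2ef.
Ancestors of a2ef: {05e7, 08ee, 5db7, 6c22, 703a, a2ef, b3e8, b765, c521, f831}.
6c22 is among them, so fast-forward is possible.

Yes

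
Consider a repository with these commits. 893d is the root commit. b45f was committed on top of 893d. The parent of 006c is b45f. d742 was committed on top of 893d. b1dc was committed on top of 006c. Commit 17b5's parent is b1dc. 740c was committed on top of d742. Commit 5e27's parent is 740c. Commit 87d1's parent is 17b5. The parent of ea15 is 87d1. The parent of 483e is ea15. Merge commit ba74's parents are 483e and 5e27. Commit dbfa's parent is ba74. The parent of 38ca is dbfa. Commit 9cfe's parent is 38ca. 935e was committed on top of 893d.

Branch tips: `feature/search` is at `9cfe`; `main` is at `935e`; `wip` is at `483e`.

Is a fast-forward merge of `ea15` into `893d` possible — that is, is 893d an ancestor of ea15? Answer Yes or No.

A fast-forward from 893d to ea15 is possible iff 893d is an ancestor of ea15.
Ancestors of ea15: {006c, 17b5, 87d1, 893d, b1dc, b45f, ea15}.
893d is among them, so fast-forward is possible.

Yes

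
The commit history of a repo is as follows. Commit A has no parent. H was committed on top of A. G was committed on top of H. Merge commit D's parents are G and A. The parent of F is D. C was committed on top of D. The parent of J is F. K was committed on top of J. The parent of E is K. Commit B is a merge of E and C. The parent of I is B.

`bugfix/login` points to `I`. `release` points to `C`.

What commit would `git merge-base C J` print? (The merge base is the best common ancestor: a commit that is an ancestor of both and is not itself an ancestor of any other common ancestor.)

D

Ancestors of C: {A, C, D, G, H}.
Ancestors of J: {A, D, F, G, H, J}.
Common ancestors: {A, D, G, H}.
Among these, D is not an ancestor of any other common ancestor — it is the merge base.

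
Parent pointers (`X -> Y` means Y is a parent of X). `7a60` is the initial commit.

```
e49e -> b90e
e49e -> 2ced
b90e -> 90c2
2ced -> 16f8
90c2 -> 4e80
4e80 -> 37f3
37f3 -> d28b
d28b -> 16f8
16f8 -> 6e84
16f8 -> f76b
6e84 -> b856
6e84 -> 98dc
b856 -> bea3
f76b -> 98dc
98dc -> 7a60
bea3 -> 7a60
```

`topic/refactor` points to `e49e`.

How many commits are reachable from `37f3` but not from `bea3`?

Reachable from 37f3: {16f8, 37f3, 6e84, 7a60, 98dc, b856, bea3, d28b, f76b}.
Reachable from bea3: {7a60, bea3}.
In 37f3's history but not bea3's: {16f8, 37f3, 6e84, 98dc, b856, d28b, f76b} — 7 commits.

7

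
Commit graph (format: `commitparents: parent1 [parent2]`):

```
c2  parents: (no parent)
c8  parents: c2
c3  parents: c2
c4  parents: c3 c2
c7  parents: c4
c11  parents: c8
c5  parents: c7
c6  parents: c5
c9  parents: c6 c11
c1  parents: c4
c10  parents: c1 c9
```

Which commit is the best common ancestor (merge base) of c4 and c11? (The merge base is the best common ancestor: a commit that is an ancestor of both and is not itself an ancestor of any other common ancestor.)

c2

Ancestors of c4: {c2, c3, c4}.
Ancestors of c11: {c11, c2, c8}.
Common ancestors: {c2}.
The only common ancestor is c2, so it is the merge base.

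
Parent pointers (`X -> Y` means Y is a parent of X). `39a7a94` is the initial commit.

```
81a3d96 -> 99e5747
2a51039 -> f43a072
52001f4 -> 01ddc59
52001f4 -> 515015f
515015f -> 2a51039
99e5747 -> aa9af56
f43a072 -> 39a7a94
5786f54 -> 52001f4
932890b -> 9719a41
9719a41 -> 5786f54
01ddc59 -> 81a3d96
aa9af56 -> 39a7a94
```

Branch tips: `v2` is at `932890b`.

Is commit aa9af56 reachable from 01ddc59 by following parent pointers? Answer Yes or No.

Yes

Ancestors of 01ddc59 (commits reachable by following parents): {01ddc59, 39a7a94, 81a3d96, 99e5747, aa9af56}.
aa9af56 is in that set, so it is an ancestor of 01ddc59.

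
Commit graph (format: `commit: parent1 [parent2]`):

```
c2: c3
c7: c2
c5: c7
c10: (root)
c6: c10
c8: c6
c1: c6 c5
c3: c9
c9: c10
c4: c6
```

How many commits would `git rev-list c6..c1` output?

Reachable from c1: {c1, c10, c2, c3, c5, c6, c7, c9}.
Reachable from c6: {c10, c6}.
In c1's history but not c6's: {c1, c2, c3, c5, c7, c9} — 6 commits.

6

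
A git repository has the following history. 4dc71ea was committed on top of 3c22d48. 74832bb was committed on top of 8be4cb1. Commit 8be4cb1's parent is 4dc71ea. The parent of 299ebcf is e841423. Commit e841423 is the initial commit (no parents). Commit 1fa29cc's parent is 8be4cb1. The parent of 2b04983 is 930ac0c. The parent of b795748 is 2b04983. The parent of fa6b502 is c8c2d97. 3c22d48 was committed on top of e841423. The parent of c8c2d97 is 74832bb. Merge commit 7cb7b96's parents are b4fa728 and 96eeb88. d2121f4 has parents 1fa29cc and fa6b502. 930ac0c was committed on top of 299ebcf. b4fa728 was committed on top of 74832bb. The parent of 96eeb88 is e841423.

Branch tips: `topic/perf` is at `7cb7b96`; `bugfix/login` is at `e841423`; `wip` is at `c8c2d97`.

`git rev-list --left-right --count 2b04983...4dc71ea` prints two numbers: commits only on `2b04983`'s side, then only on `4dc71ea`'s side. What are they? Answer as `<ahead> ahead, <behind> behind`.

3 ahead, 2 behind

Reachable from 2b04983: {299ebcf, 2b04983, 930ac0c, e841423}.
Reachable from 4dc71ea: {3c22d48, 4dc71ea, e841423}.
Only in 2b04983's history (ahead): {299ebcf, 2b04983, 930ac0c} — 3.
Only in 4dc71ea's history (behind): {3c22d48, 4dc71ea} — 2.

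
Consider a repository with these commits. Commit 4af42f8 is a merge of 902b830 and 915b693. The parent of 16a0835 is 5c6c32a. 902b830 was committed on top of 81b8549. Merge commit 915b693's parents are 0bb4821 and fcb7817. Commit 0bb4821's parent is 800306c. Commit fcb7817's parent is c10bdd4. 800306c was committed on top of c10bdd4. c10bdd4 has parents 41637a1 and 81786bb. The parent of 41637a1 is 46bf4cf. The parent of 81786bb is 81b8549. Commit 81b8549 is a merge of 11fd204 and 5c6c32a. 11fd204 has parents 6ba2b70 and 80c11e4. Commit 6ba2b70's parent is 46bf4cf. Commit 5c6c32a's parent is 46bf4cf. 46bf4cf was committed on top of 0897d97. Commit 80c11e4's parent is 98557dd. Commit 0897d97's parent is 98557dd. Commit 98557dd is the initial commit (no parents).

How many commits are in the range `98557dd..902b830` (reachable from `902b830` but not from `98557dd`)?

8

Reachable from 902b830: {0897d97, 11fd204, 46bf4cf, 5c6c32a, 6ba2b70, 80c11e4, 81b8549, 902b830, 98557dd}.
Reachable from 98557dd: {98557dd}.
In 902b830's history but not 98557dd's: {0897d97, 11fd204, 46bf4cf, 5c6c32a, 6ba2b70, 80c11e4, 81b8549, 902b830} — 8 commits.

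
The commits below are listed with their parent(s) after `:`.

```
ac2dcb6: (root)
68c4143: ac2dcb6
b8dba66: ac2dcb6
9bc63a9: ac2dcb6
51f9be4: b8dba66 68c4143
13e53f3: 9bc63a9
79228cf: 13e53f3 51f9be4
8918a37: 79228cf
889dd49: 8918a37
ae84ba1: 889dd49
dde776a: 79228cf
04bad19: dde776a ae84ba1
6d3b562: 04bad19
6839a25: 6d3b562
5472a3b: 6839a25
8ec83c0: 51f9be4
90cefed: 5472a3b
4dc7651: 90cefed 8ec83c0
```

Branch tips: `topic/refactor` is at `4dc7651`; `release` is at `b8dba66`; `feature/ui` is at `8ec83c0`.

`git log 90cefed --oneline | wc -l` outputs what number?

Walking parent pointers from 90cefed: reachable set = {04bad19, 13e53f3, 51f9be4, 5472a3b, 6839a25, 68c4143, 6d3b562, 79228cf, 889dd49, 8918a37, 90cefed, 9bc63a9, ac2dcb6, ae84ba1, b8dba66, dde776a}.
That is 16 commits.

16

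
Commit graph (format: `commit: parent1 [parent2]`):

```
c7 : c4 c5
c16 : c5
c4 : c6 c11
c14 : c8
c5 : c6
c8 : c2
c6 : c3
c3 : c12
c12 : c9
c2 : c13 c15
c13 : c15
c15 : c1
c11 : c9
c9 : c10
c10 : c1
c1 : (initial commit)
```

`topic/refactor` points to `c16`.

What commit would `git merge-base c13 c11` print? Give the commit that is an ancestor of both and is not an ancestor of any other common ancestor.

c1

Ancestors of c13: {c1, c13, c15}.
Ancestors of c11: {c1, c10, c11, c9}.
Common ancestors: {c1}.
The only common ancestor is c1, so it is the merge base.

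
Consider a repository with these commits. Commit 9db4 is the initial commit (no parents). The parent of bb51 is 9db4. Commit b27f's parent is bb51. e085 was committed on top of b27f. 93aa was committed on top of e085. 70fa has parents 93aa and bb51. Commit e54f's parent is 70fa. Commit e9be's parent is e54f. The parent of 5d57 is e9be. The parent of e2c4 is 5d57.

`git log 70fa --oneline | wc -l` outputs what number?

6

Walking parent pointers from 70fa: reachable set = {70fa, 93aa, 9db4, b27f, bb51, e085}.
That is 6 commits.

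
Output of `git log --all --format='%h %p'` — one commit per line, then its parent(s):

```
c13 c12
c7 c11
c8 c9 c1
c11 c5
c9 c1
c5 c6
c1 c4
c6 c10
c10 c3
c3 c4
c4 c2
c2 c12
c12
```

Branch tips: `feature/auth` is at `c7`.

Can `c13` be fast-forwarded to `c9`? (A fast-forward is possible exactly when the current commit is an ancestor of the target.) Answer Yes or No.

A fast-forward from c13 to c9 is possible iff c13 is an ancestor of c9.
Ancestors of c9: {c1, c12, c2, c4, c9}.
c13 is not among them, so fast-forward is not possible.

No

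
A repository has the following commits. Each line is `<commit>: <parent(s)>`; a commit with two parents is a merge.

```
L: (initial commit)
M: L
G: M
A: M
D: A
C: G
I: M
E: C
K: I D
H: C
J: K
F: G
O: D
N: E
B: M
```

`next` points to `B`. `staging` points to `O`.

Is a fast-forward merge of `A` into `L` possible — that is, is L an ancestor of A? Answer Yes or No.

A fast-forward from L to A is possible iff L is an ancestor of A.
Ancestors of A: {A, L, M}.
L is among them, so fast-forward is possible.

Yes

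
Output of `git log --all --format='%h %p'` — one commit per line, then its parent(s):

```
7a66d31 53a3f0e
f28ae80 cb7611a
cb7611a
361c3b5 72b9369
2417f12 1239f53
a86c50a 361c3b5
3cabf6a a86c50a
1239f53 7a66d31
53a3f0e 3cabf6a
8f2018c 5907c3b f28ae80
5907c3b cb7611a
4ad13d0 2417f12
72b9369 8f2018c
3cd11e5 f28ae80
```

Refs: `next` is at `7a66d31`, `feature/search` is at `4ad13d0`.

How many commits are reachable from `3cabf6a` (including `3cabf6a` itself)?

8

Walking parent pointers from 3cabf6a: reachable set = {361c3b5, 3cabf6a, 5907c3b, 72b9369, 8f2018c, a86c50a, cb7611a, f28ae80}.
That is 8 commits.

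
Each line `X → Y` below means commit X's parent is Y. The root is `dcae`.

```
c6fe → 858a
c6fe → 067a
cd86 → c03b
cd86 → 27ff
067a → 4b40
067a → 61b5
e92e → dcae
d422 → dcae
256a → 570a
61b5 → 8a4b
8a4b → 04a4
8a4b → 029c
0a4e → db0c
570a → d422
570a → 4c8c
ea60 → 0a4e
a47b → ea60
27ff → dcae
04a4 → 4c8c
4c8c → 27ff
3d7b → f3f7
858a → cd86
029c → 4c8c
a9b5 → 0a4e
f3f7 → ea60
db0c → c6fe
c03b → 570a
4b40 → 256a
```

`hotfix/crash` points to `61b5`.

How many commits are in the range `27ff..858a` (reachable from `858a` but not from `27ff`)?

Reachable from 858a: {27ff, 4c8c, 570a, 858a, c03b, cd86, d422, dcae}.
Reachable from 27ff: {27ff, dcae}.
In 858a's history but not 27ff's: {4c8c, 570a, 858a, c03b, cd86, d422} — 6 commits.

6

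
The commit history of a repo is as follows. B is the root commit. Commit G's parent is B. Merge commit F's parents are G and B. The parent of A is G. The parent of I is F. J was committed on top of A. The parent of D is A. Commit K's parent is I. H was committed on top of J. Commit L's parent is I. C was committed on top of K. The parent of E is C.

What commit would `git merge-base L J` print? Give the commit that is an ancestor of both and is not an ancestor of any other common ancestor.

G

Ancestors of L: {B, F, G, I, L}.
Ancestors of J: {A, B, G, J}.
Common ancestors: {B, G}.
Among these, G is not an ancestor of any other common ancestor — it is the merge base.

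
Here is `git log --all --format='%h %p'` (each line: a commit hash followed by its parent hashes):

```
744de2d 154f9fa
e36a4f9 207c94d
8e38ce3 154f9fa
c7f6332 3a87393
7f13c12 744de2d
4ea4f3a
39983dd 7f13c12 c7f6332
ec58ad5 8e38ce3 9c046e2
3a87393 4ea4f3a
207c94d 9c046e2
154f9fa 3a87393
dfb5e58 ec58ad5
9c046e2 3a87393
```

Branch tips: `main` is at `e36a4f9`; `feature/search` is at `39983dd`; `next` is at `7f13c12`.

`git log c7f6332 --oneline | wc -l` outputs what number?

Walking parent pointers from c7f6332: reachable set = {3a87393, 4ea4f3a, c7f6332}.
That is 3 commits.

3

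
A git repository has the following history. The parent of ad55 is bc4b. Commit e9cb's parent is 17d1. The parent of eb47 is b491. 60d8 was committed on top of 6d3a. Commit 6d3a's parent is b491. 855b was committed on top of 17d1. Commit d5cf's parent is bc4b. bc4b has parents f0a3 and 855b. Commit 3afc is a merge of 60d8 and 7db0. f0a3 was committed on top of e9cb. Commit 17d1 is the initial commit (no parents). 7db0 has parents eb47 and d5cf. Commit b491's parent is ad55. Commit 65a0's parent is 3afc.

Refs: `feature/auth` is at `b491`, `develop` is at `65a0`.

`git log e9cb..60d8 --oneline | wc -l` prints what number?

7

Reachable from 60d8: {17d1, 60d8, 6d3a, 855b, ad55, b491, bc4b, e9cb, f0a3}.
Reachable from e9cb: {17d1, e9cb}.
In 60d8's history but not e9cb's: {60d8, 6d3a, 855b, ad55, b491, bc4b, f0a3} — 7 commits.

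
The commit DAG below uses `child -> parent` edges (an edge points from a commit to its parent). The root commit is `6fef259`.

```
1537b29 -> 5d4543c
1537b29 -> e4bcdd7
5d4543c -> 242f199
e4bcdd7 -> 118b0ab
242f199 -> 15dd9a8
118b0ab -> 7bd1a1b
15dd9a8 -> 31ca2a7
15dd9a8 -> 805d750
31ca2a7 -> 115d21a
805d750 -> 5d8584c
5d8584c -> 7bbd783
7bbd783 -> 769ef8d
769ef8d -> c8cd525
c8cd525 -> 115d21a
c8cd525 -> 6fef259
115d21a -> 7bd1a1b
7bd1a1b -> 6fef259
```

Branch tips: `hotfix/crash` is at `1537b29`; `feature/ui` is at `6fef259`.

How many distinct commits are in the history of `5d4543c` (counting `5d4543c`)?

12

Walking parent pointers from 5d4543c: reachable set = {115d21a, 15dd9a8, 242f199, 31ca2a7, 5d4543c, 5d8584c, 6fef259, 769ef8d, 7bbd783, 7bd1a1b, 805d750, c8cd525}.
That is 12 commits.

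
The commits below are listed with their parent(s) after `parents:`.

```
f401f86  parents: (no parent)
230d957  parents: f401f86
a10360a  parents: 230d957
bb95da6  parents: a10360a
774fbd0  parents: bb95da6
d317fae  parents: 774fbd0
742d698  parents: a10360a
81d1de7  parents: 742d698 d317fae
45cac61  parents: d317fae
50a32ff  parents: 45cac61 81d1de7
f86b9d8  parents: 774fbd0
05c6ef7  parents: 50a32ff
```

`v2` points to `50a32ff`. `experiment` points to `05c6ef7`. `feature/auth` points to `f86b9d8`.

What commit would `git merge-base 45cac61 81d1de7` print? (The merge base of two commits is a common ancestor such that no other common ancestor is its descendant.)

Ancestors of 45cac61: {230d957, 45cac61, 774fbd0, a10360a, bb95da6, d317fae, f401f86}.
Ancestors of 81d1de7: {230d957, 742d698, 774fbd0, 81d1de7, a10360a, bb95da6, d317fae, f401f86}.
Common ancestors: {230d957, 774fbd0, a10360a, bb95da6, d317fae, f401f86}.
Among these, d317fae is not an ancestor of any other common ancestor — it is the merge base.

d317fae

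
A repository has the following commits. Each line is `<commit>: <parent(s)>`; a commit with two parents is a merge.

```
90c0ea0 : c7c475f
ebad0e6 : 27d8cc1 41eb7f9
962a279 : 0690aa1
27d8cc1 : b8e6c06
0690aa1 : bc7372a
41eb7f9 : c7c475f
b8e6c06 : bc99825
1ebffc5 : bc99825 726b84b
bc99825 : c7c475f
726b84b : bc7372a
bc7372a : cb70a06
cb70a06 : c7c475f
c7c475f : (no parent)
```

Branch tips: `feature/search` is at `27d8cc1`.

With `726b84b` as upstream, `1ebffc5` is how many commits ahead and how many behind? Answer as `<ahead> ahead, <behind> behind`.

Reachable from 1ebffc5: {1ebffc5, 726b84b, bc7372a, bc99825, c7c475f, cb70a06}.
Reachable from 726b84b: {726b84b, bc7372a, c7c475f, cb70a06}.
Only in 1ebffc5's history (ahead): {1ebffc5, bc99825} — 2.
Only in 726b84b's history (behind): {} — 0.

2 ahead, 0 behind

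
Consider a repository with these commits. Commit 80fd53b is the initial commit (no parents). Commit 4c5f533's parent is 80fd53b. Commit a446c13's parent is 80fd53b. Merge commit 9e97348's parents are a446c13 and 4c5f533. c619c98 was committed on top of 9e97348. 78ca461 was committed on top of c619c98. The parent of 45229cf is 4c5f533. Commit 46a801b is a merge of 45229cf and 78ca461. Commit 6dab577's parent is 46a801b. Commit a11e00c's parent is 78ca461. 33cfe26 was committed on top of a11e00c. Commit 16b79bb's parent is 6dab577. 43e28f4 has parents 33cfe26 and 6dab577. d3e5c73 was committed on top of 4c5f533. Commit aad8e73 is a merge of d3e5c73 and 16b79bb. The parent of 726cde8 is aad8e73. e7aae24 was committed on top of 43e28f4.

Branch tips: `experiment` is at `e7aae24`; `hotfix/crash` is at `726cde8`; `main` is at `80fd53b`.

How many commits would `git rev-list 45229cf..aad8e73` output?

9

Reachable from aad8e73: {16b79bb, 45229cf, 46a801b, 4c5f533, 6dab577, 78ca461, 80fd53b, 9e97348, a446c13, aad8e73, c619c98, d3e5c73}.
Reachable from 45229cf: {45229cf, 4c5f533, 80fd53b}.
In aad8e73's history but not 45229cf's: {16b79bb, 46a801b, 6dab577, 78ca461, 9e97348, a446c13, aad8e73, c619c98, d3e5c73} — 9 commits.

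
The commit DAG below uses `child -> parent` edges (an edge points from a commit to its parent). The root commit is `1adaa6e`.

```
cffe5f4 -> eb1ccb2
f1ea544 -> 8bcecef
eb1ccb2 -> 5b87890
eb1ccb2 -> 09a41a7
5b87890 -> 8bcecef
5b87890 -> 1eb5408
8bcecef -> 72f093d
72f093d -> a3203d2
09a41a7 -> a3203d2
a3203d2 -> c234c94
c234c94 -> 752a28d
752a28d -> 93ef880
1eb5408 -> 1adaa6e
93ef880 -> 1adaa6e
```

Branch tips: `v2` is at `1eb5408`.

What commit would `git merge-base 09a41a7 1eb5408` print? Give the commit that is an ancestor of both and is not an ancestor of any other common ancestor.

1adaa6e

Ancestors of 09a41a7: {09a41a7, 1adaa6e, 752a28d, 93ef880, a3203d2, c234c94}.
Ancestors of 1eb5408: {1adaa6e, 1eb5408}.
Common ancestors: {1adaa6e}.
The only common ancestor is 1adaa6e, so it is the merge base.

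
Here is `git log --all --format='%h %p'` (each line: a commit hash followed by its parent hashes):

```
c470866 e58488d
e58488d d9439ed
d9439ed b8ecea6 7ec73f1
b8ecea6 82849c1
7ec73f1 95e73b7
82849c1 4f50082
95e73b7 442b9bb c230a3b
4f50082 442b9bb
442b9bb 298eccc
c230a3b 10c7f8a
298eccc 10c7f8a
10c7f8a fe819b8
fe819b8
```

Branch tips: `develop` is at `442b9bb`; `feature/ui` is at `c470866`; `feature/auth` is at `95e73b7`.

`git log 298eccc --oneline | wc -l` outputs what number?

3

Walking parent pointers from 298eccc: reachable set = {10c7f8a, 298eccc, fe819b8}.
That is 3 commits.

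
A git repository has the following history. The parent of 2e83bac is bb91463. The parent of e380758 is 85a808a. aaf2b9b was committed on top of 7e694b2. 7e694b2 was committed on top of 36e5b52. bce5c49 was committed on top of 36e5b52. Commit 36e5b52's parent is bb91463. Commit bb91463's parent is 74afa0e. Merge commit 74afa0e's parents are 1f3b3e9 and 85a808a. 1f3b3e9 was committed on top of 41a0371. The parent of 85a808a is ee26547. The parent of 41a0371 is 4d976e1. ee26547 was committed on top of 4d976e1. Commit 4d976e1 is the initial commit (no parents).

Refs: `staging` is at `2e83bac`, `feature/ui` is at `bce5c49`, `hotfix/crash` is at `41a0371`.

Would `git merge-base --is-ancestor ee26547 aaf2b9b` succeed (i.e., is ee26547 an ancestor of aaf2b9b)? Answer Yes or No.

Ancestors of aaf2b9b (commits reachable by following parents): {1f3b3e9, 36e5b52, 41a0371, 4d976e1, 74afa0e, 7e694b2, 85a808a, aaf2b9b, bb91463, ee26547}.
ee26547 is in that set, so it is an ancestor of aaf2b9b.

Yes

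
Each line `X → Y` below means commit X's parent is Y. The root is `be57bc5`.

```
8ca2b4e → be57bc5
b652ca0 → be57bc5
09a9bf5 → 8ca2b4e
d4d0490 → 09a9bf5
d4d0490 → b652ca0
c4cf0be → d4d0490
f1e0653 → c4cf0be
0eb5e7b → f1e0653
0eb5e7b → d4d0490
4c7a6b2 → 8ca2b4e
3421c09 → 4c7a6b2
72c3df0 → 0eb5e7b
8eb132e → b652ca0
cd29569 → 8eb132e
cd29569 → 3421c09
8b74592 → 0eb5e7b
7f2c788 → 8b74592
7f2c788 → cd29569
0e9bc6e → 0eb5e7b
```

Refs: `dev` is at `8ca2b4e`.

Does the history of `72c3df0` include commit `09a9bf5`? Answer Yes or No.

Ancestors of 72c3df0 (commits reachable by following parents): {09a9bf5, 0eb5e7b, 72c3df0, 8ca2b4e, b652ca0, be57bc5, c4cf0be, d4d0490, f1e0653}.
09a9bf5 is in that set, so it is an ancestor of 72c3df0.

Yes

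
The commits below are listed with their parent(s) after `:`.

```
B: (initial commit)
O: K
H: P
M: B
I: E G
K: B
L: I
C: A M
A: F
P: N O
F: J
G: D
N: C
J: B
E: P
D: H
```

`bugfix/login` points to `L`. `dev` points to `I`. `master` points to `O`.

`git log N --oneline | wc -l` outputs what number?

Walking parent pointers from N: reachable set = {A, B, C, F, J, M, N}.
That is 7 commits.

7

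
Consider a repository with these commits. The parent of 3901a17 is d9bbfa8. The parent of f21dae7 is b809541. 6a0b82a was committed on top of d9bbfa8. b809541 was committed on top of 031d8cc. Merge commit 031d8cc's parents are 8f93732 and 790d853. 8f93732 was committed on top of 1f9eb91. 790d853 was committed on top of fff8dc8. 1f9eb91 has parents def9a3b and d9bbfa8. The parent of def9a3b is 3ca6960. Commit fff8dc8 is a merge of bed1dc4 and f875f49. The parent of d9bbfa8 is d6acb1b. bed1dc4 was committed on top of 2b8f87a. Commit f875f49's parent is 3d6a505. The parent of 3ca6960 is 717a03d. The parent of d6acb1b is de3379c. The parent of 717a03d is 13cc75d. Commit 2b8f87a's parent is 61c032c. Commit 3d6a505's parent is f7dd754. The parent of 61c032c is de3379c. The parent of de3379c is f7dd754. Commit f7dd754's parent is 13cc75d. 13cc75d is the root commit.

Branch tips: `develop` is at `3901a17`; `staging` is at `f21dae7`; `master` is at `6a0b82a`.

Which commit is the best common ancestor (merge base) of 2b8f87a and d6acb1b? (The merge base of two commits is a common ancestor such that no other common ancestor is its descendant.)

de3379c

Ancestors of 2b8f87a: {13cc75d, 2b8f87a, 61c032c, de3379c, f7dd754}.
Ancestors of d6acb1b: {13cc75d, d6acb1b, de3379c, f7dd754}.
Common ancestors: {13cc75d, de3379c, f7dd754}.
Among these, de3379c is not an ancestor of any other common ancestor — it is the merge base.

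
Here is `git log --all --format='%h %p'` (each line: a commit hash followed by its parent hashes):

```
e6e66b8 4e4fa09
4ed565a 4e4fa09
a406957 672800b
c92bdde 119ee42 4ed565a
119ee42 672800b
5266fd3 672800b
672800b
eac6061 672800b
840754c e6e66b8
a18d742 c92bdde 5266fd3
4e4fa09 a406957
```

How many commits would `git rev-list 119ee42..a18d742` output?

Reachable from a18d742: {119ee42, 4e4fa09, 4ed565a, 5266fd3, 672800b, a18d742, a406957, c92bdde}.
Reachable from 119ee42: {119ee42, 672800b}.
In a18d742's history but not 119ee42's: {4e4fa09, 4ed565a, 5266fd3, a18d742, a406957, c92bdde} — 6 commits.

6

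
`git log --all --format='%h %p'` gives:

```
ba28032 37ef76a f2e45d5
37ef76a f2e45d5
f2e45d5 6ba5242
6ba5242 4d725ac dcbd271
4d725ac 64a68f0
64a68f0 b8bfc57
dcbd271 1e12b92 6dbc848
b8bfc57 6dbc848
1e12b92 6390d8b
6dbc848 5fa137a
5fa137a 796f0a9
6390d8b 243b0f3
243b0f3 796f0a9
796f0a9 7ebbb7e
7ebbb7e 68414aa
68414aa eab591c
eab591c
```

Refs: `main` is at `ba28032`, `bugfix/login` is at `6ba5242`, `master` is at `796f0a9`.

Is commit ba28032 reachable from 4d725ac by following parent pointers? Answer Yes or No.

No

Ancestors of 4d725ac: {4d725ac, 5fa137a, 64a68f0, 68414aa, 6dbc848, 796f0a9, 7ebbb7e, b8bfc57, eab591c}.
ba28032 is not in that set, so it is not an ancestor of 4d725ac.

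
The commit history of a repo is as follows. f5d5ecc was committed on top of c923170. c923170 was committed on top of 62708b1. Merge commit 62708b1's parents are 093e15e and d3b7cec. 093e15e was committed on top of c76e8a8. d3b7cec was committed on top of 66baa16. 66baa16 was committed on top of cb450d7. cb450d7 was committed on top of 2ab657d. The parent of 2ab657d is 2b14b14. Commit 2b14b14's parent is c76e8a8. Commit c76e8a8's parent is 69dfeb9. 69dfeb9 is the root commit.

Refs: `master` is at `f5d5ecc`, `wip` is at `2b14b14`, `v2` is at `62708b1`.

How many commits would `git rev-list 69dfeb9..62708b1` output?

Reachable from 62708b1: {093e15e, 2ab657d, 2b14b14, 62708b1, 66baa16, 69dfeb9, c76e8a8, cb450d7, d3b7cec}.
Reachable from 69dfeb9: {69dfeb9}.
In 62708b1's history but not 69dfeb9's: {093e15e, 2ab657d, 2b14b14, 62708b1, 66baa16, c76e8a8, cb450d7, d3b7cec} — 8 commits.

8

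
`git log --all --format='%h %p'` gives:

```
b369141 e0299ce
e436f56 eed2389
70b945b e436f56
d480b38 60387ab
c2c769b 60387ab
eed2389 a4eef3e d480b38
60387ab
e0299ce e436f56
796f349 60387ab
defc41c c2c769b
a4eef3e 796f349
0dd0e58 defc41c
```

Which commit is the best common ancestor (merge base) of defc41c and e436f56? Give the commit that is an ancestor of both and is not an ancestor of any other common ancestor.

Ancestors of defc41c: {60387ab, c2c769b, defc41c}.
Ancestors of e436f56: {60387ab, 796f349, a4eef3e, d480b38, e436f56, eed2389}.
Common ancestors: {60387ab}.
The only common ancestor is 60387ab, so it is the merge base.

60387ab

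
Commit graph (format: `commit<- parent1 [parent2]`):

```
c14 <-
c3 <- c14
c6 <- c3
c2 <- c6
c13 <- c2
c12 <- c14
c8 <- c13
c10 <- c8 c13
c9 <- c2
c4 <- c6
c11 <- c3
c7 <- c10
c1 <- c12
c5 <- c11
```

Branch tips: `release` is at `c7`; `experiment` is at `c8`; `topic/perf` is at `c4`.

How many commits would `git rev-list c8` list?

6

Walking parent pointers from c8: reachable set = {c13, c14, c2, c3, c6, c8}.
That is 6 commits.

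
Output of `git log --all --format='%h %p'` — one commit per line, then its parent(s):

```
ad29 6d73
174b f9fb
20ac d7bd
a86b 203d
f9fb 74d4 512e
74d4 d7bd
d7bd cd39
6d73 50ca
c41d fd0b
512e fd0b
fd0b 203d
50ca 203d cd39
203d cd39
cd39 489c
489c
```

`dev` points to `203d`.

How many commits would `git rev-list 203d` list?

Walking parent pointers from 203d: reachable set = {203d, 489c, cd39}.
That is 3 commits.

3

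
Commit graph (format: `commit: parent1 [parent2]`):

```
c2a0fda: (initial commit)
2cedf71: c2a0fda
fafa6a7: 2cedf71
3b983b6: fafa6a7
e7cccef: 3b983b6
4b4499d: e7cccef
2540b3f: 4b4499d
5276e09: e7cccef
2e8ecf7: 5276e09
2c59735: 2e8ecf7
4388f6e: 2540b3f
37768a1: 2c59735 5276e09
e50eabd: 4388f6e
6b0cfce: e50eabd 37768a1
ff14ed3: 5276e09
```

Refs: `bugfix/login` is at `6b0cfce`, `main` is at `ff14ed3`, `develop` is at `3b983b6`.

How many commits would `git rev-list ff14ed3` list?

7

Walking parent pointers from ff14ed3: reachable set = {2cedf71, 3b983b6, 5276e09, c2a0fda, e7cccef, fafa6a7, ff14ed3}.
That is 7 commits.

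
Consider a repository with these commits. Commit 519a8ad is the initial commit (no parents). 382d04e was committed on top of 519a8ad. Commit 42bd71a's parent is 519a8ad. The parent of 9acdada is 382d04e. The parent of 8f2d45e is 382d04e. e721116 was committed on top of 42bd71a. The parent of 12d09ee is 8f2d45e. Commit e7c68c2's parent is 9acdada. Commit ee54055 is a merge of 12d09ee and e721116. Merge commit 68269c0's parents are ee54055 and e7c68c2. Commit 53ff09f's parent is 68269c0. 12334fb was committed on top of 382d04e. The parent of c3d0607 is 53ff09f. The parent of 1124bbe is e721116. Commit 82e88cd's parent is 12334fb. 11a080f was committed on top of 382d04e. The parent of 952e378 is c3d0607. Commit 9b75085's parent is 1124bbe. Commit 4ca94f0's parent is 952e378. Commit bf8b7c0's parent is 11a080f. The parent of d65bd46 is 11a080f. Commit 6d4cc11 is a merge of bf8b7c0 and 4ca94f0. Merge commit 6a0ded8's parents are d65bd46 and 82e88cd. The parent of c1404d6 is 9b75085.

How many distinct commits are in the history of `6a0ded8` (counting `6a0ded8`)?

Walking parent pointers from 6a0ded8: reachable set = {11a080f, 12334fb, 382d04e, 519a8ad, 6a0ded8, 82e88cd, d65bd46}.
That is 7 commits.

7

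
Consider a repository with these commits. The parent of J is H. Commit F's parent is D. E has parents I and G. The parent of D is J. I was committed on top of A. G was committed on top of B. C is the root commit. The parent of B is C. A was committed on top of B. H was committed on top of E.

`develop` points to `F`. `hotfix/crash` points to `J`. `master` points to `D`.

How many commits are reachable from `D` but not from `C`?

Reachable from D: {A, B, C, D, E, G, H, I, J}.
Reachable from C: {C}.
In D's history but not C's: {A, B, D, E, G, H, I, J} — 8 commits.

8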